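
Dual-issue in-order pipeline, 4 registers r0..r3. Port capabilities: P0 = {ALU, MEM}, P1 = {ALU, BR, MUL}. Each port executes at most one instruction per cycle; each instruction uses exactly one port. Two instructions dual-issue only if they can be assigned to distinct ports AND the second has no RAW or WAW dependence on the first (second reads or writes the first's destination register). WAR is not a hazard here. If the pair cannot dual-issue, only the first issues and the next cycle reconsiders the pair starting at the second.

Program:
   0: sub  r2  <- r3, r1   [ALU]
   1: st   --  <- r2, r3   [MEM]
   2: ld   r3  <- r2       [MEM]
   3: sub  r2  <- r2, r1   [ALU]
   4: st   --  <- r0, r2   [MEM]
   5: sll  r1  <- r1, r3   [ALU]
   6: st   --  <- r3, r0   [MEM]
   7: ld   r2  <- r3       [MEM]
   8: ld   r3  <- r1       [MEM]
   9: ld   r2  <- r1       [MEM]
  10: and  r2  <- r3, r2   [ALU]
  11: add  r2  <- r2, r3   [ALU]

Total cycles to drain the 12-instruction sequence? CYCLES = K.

t=0 i0:sub.ALU ; RAW r2
t=1 i1:st.MEM ; no-port MEM/MEM
t=2 i2+i3:ld.MEM sub.ALU ; pair
t=3 i4+i5:st.MEM sll.ALU ; pair
t=4 i6:st.MEM ; no-port MEM/MEM
t=5 i7:ld.MEM ; no-port MEM/MEM
t=6 i8:ld.MEM ; no-port MEM/MEM
t=7 i9:ld.MEM ; RAW+WAW r2
t=8 i10:and.ALU ; RAW+WAW r2
t=9 i11:add.ALU ; tail

CYCLES = 10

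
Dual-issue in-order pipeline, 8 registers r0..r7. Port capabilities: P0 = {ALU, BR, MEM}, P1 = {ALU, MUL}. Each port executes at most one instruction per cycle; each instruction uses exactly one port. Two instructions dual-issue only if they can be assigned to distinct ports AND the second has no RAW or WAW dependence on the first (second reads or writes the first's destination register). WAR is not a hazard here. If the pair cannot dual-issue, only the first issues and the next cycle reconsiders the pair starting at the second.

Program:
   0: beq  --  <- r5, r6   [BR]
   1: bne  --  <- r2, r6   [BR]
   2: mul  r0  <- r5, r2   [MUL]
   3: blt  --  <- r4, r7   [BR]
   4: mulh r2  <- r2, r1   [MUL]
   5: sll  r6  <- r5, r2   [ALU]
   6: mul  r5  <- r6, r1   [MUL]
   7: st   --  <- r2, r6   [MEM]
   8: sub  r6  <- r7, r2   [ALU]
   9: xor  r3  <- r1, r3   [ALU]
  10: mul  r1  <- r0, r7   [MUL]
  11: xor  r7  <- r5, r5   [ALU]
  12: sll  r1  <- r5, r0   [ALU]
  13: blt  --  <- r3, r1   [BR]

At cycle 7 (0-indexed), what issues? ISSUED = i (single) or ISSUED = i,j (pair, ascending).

[0] i0  beq  -- no-port BR/BR
[1] i1/i2  bne+mul  -- dual
[2] i3/i4  blt+mulh  -- dual
[3] i5  sll  -- RAW r6
[4] i6/i7  mul+st  -- dual
[5] i8/i9  sub+xor  -- dual
[6] i10/i11  mul+xor  -- dual
[7] i12  sll  -- RAW r1
[8] i13  blt  -- tail

ISSUED = 12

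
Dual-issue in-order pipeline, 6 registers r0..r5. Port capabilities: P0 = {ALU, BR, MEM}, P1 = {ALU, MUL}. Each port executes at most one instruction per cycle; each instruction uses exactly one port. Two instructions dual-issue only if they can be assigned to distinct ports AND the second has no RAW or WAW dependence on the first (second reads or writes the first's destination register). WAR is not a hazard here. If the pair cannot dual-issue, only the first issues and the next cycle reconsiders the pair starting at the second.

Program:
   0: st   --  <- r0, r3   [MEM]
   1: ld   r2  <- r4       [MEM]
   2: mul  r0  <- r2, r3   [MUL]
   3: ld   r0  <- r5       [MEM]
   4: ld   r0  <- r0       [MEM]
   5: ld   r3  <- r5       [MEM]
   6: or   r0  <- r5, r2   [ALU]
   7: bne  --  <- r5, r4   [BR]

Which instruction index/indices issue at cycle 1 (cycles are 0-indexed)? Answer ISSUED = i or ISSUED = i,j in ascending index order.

c0: i0 st  no-port MEM/MEM
c1: i1 ld  RAW r2
c2: i2 mul  WAW r0
c3: i3 ld  no-port MEM/MEM
c4: i4 ld  no-port MEM/MEM
c5: i5/i6 ld or  dual
c6: i7 bne  tail

ISSUED = 1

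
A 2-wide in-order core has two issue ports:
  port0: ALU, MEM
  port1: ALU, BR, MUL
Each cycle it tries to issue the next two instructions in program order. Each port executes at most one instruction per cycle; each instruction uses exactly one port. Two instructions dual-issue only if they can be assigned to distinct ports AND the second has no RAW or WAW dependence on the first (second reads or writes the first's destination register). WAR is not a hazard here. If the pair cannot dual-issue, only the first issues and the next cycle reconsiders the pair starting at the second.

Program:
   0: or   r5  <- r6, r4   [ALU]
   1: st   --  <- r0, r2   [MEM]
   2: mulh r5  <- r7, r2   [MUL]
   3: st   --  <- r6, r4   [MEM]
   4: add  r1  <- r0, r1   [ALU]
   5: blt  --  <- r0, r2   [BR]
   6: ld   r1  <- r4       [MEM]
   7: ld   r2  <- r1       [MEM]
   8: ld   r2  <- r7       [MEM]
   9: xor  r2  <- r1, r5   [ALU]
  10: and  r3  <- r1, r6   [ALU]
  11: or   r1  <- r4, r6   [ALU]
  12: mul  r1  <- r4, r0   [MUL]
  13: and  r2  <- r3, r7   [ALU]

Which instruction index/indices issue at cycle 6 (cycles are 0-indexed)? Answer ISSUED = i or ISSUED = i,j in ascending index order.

ISSUED = 9,10

#0 head=0: or+st i0,i1 pair
#1 head=2: mulh+st i2,i3 pair
#2 head=4: add+blt i4,i5 pair
#3 head=6: ld i6 no-port MEM/MEM
#4 head=7: ld i7 no-port MEM/MEM
#5 head=8: ld i8 WAW r2
#6 head=9: xor+and i9,i10 pair
#7 head=11: or i11 WAW r1
#8 head=12: mul+and i12,i13 pair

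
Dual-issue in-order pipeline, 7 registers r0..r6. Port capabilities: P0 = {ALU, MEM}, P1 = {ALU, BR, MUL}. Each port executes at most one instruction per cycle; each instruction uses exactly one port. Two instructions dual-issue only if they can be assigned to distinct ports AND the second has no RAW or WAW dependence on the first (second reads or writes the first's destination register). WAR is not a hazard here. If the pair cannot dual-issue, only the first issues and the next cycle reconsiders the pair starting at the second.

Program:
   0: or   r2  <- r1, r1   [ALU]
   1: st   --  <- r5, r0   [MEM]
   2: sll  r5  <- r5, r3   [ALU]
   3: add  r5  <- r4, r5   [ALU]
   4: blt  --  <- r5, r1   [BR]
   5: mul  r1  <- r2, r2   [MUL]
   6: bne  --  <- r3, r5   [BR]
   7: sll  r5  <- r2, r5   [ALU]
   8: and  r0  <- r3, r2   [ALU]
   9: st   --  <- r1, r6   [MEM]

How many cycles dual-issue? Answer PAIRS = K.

PAIRS = 3

  cy0 -> i0+i1 (or st) pair
  cy1 -> i2 (sll) RAW+WAW r5
  cy2 -> i3 (add) RAW r5
  cy3 -> i4 (blt) no-port BR/MUL
  cy4 -> i5 (mul) no-port MUL/BR
  cy5 -> i6+i7 (bne sll) pair
  cy6 -> i8+i9 (and st) pair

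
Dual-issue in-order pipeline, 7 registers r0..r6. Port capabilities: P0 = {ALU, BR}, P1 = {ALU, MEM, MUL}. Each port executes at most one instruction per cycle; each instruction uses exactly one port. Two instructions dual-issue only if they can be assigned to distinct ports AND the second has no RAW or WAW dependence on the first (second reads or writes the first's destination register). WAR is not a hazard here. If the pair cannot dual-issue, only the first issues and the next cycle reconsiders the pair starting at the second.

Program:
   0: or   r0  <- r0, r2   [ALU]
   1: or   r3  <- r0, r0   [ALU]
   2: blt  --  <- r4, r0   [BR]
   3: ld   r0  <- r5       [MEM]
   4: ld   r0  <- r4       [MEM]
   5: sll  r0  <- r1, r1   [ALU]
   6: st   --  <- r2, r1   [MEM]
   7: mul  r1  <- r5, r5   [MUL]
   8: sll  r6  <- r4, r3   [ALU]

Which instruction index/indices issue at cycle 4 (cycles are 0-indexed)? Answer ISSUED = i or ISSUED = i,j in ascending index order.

  cy0 -> i0 (or) RAW r0
  cy1 -> i1/i2 (or+blt) 2-wide
  cy2 -> i3 (ld) no-port MEM/MEM
  cy3 -> i4 (ld) WAW r0
  cy4 -> i5/i6 (sll+st) 2-wide
  cy5 -> i7/i8 (mul+sll) 2-wide

ISSUED = 5,6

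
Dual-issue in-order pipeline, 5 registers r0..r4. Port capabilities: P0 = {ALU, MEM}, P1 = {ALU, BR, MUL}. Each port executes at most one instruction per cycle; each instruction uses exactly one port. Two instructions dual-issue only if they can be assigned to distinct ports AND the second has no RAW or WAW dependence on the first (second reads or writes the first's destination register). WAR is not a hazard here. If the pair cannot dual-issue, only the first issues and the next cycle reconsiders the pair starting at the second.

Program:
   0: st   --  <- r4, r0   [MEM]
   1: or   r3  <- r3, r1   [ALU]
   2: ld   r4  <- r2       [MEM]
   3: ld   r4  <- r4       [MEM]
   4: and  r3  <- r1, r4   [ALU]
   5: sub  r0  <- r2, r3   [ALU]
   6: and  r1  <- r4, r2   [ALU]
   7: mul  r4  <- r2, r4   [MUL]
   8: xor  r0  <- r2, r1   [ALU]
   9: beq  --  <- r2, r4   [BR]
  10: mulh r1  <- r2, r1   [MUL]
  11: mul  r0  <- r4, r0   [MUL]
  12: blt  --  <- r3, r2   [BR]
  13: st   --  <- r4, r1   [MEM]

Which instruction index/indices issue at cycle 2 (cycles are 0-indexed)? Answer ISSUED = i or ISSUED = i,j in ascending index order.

#0 head=0: st.MEM;or.ALU i0,i1 pair
#1 head=2: ld.MEM i2 no-port MEM/MEM
#2 head=3: ld.MEM i3 RAW r4
#3 head=4: and.ALU i4 RAW r3
#4 head=5: sub.ALU;and.ALU i5,i6 pair
#5 head=7: mul.MUL;xor.ALU i7,i8 pair
#6 head=9: beq.BR i9 no-port BR/MUL
#7 head=10: mulh.MUL i10 no-port MUL/MUL
#8 head=11: mul.MUL i11 no-port MUL/BR
#9 head=12: blt.BR;st.MEM i12,i13 pair

ISSUED = 3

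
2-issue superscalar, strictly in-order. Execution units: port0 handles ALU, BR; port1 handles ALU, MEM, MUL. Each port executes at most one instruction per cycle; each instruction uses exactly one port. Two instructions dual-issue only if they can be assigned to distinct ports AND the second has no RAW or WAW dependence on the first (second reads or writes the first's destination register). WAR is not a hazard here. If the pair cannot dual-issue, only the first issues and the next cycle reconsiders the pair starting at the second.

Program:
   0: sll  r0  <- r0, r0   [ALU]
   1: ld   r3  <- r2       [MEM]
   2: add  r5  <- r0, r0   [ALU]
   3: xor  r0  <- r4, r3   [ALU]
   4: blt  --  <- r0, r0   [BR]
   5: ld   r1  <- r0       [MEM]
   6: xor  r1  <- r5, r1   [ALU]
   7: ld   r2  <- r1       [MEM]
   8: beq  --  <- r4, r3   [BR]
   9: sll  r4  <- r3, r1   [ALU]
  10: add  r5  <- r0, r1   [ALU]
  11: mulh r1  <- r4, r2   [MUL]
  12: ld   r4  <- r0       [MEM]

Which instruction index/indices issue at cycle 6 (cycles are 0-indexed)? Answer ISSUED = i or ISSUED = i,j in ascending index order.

ISSUED = 11

c0: i0/i1 sll.ALU+ld.MEM  2-wide
c1: i2/i3 add.ALU+xor.ALU  2-wide
c2: i4/i5 blt.BR+ld.MEM  2-wide
c3: i6 xor.ALU  RAW r1
c4: i7/i8 ld.MEM+beq.BR  2-wide
c5: i9/i10 sll.ALU+add.ALU  2-wide
c6: i11 mulh.MUL  no-port MUL/MEM
c7: i12 ld.MEM  tail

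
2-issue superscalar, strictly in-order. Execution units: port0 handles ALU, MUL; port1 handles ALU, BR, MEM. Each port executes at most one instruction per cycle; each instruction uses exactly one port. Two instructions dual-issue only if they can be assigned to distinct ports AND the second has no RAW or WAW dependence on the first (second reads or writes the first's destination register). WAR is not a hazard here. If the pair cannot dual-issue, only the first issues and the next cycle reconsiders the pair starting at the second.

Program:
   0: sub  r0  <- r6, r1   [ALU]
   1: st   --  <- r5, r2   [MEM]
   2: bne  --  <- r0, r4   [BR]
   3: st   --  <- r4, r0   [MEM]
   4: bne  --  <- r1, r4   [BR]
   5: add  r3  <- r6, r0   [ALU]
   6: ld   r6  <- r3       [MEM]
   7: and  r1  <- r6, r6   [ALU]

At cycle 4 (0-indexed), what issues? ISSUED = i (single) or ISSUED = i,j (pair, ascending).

  cy0 -> i0+i1 (sub st) pair
  cy1 -> i2 (bne) no-port BR/MEM
  cy2 -> i3 (st) no-port MEM/BR
  cy3 -> i4+i5 (bne add) pair
  cy4 -> i6 (ld) RAW r6
  cy5 -> i7 (and) tail

ISSUED = 6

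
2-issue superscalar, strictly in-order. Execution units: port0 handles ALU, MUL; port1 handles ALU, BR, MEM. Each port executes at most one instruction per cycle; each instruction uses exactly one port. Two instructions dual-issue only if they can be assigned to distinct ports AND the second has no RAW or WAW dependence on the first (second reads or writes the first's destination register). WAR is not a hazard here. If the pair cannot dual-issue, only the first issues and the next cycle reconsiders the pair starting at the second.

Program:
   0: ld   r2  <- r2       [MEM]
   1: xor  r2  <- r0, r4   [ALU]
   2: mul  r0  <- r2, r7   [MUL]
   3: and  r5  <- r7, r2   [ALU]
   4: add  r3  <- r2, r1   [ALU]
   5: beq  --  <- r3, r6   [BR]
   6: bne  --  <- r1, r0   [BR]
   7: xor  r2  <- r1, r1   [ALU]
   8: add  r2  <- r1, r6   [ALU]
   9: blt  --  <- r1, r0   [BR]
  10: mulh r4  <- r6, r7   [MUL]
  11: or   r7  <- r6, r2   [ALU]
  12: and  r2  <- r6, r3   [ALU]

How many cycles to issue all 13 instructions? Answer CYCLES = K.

[0] i0  ld  -- WAW r2
[1] i1  xor  -- RAW r2
[2] i2,i3  mul+and  -- 2-wide
[3] i4  add  -- RAW r3
[4] i5  beq  -- no-port BR/BR
[5] i6,i7  bne+xor  -- 2-wide
[6] i8,i9  add+blt  -- 2-wide
[7] i10,i11  mulh+or  -- 2-wide
[8] i12  and  -- tail

CYCLES = 9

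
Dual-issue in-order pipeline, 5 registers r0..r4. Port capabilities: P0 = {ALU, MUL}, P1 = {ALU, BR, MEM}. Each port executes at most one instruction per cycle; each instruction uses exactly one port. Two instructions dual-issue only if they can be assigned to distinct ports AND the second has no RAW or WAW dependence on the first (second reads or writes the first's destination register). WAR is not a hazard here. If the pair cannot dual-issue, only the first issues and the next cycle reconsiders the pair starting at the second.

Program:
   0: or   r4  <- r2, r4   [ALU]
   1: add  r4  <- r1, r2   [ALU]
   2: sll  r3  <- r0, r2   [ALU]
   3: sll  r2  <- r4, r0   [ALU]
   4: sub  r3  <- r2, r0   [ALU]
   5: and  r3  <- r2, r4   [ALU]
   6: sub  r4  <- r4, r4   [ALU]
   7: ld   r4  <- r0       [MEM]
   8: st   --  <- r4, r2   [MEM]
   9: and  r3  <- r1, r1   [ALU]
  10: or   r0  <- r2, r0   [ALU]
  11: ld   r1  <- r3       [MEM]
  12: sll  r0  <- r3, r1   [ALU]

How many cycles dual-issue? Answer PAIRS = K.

  cy0 -> i0 (or) WAW r4
  cy1 -> i1,i2 (add sll) 2-wide
  cy2 -> i3 (sll) RAW r2
  cy3 -> i4 (sub) WAW r3
  cy4 -> i5,i6 (and sub) 2-wide
  cy5 -> i7 (ld) no-port MEM/MEM
  cy6 -> i8,i9 (st and) 2-wide
  cy7 -> i10,i11 (or ld) 2-wide
  cy8 -> i12 (sll) tail

PAIRS = 4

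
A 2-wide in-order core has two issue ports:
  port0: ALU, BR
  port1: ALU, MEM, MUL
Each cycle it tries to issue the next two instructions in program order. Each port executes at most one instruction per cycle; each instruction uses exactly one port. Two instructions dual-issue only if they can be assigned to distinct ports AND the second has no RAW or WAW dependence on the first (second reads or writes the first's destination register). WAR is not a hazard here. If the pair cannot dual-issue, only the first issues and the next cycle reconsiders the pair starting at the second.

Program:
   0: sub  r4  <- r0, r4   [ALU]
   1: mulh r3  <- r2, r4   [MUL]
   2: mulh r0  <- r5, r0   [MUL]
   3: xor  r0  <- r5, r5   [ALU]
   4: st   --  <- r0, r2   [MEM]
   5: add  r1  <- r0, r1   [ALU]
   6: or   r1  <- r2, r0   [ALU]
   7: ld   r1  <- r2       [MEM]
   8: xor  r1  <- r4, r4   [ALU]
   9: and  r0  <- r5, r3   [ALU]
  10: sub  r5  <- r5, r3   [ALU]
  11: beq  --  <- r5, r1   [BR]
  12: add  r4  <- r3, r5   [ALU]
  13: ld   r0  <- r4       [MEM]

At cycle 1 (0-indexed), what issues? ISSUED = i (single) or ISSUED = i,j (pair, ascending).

ISSUED = 1

c0: i0 sub.ALU  RAW r4
c1: i1 mulh.MUL  no-port MUL/MUL
c2: i2 mulh.MUL  WAW r0
c3: i3 xor.ALU  RAW r0
c4: i4+i5 st.MEM/add.ALU  dual
c5: i6 or.ALU  WAW r1
c6: i7 ld.MEM  WAW r1
c7: i8+i9 xor.ALU/and.ALU  dual
c8: i10 sub.ALU  RAW r5
c9: i11+i12 beq.BR/add.ALU  dual
c10: i13 ld.MEM  tail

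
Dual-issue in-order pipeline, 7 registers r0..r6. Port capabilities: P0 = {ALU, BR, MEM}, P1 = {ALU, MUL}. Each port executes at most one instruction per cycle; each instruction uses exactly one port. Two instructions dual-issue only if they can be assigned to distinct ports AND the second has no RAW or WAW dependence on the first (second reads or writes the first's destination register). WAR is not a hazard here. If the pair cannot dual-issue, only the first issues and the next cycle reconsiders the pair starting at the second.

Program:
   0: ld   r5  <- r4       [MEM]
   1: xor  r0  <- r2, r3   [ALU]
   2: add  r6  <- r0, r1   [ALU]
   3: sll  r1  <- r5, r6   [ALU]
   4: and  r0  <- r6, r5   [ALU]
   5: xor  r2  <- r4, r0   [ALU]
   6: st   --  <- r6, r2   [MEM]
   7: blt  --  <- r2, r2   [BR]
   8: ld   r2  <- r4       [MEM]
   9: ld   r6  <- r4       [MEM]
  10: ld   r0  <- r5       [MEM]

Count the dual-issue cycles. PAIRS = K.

0. ld/xor @i0,i1  | pair
1. add @i2  | RAW r6
2. sll/and @i3,i4  | pair
3. xor @i5  | RAW r2
4. st @i6  | no-port MEM/BR
5. blt @i7  | no-port BR/MEM
6. ld @i8  | no-port MEM/MEM
7. ld @i9  | no-port MEM/MEM
8. ld @i10  | tail

PAIRS = 2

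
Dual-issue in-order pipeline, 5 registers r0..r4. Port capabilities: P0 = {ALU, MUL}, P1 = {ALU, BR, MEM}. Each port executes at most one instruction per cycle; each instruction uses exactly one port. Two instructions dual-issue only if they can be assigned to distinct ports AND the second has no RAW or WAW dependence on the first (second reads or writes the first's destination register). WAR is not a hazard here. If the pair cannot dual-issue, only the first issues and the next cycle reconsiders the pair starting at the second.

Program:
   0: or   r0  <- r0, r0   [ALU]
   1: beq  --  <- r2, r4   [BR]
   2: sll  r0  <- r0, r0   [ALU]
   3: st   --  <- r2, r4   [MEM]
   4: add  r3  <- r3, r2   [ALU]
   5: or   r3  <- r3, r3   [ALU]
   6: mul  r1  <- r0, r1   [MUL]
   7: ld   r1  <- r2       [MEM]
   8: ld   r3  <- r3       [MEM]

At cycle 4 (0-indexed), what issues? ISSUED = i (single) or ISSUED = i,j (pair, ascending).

  cy0 -> i0/i1 (or;beq) 2-wide
  cy1 -> i2/i3 (sll;st) 2-wide
  cy2 -> i4 (add) RAW+WAW r3
  cy3 -> i5/i6 (or;mul) 2-wide
  cy4 -> i7 (ld) no-port MEM/MEM
  cy5 -> i8 (ld) tail

ISSUED = 7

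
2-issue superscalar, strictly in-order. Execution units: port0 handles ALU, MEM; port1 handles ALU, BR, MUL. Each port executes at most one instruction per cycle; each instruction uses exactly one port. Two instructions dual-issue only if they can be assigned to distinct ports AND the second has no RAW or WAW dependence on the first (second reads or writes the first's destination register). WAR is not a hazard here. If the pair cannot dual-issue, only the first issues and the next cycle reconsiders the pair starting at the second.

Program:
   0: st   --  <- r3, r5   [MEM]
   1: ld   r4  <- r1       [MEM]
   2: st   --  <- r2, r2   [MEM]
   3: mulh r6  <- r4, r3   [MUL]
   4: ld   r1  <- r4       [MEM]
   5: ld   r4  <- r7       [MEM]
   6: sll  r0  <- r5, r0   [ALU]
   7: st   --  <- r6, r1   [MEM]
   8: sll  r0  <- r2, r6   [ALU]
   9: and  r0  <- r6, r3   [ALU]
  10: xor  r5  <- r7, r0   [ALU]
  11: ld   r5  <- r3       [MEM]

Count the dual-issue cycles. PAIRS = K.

c0: i0 st  no-port MEM/MEM
c1: i1 ld  no-port MEM/MEM
c2: i2+i3 st;mulh  pair
c3: i4 ld  no-port MEM/MEM
c4: i5+i6 ld;sll  pair
c5: i7+i8 st;sll  pair
c6: i9 and  RAW r0
c7: i10 xor  WAW r5
c8: i11 ld  tail

PAIRS = 3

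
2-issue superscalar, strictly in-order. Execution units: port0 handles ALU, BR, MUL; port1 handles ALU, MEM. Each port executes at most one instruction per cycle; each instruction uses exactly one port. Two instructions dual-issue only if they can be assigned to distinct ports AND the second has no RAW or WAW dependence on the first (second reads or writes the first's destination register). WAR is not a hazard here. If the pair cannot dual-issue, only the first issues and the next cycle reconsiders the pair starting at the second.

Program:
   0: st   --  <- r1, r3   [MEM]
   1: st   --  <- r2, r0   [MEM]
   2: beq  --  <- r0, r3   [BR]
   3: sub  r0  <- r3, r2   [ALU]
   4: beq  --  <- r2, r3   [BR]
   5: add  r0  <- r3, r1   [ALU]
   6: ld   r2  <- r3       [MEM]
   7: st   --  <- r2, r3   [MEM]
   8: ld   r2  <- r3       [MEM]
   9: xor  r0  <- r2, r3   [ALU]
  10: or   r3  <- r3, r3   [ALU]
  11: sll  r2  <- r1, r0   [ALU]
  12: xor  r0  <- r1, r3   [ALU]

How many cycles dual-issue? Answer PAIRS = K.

[0] i0  st.MEM  -- no-port MEM/MEM
[1] i1/i2  st.MEM beq.BR  -- dual
[2] i3/i4  sub.ALU beq.BR  -- dual
[3] i5/i6  add.ALU ld.MEM  -- dual
[4] i7  st.MEM  -- no-port MEM/MEM
[5] i8  ld.MEM  -- RAW r2
[6] i9/i10  xor.ALU or.ALU  -- dual
[7] i11/i12  sll.ALU xor.ALU  -- dual

PAIRS = 5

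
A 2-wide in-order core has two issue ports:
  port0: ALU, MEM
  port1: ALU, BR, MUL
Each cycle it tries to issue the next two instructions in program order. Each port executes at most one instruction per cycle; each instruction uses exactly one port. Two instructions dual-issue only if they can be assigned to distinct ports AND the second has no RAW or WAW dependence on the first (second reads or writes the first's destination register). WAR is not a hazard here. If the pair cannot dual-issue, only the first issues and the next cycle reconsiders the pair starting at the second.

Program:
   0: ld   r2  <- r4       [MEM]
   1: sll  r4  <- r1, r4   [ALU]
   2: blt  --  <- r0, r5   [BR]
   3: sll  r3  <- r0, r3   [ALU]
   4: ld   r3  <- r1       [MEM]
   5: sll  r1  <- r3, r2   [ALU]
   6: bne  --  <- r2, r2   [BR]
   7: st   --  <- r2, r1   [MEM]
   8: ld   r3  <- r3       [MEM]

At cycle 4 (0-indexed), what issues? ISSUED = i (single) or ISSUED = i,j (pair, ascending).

ISSUED = 7

[0] i0+i1  ld.MEM+sll.ALU  -- pair
[1] i2+i3  blt.BR+sll.ALU  -- pair
[2] i4  ld.MEM  -- RAW r3
[3] i5+i6  sll.ALU+bne.BR  -- pair
[4] i7  st.MEM  -- no-port MEM/MEM
[5] i8  ld.MEM  -- tail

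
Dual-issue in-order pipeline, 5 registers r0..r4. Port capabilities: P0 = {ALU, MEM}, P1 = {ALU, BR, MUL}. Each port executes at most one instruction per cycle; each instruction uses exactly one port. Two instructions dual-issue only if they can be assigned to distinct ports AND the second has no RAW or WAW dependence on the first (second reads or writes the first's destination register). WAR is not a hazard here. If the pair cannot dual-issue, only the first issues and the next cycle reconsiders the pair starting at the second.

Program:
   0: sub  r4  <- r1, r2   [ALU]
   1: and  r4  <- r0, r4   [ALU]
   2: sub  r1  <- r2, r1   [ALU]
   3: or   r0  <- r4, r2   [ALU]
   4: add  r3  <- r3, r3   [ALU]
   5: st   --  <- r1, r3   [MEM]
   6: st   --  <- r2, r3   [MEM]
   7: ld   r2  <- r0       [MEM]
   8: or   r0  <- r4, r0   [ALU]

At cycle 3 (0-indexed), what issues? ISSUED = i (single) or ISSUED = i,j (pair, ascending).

ISSUED = 5

0. sub.ALU @i0  | RAW+WAW r4
1. and.ALU+sub.ALU @i1&i2  | 2-wide
2. or.ALU+add.ALU @i3&i4  | 2-wide
3. st.MEM @i5  | no-port MEM/MEM
4. st.MEM @i6  | no-port MEM/MEM
5. ld.MEM+or.ALU @i7&i8  | 2-wide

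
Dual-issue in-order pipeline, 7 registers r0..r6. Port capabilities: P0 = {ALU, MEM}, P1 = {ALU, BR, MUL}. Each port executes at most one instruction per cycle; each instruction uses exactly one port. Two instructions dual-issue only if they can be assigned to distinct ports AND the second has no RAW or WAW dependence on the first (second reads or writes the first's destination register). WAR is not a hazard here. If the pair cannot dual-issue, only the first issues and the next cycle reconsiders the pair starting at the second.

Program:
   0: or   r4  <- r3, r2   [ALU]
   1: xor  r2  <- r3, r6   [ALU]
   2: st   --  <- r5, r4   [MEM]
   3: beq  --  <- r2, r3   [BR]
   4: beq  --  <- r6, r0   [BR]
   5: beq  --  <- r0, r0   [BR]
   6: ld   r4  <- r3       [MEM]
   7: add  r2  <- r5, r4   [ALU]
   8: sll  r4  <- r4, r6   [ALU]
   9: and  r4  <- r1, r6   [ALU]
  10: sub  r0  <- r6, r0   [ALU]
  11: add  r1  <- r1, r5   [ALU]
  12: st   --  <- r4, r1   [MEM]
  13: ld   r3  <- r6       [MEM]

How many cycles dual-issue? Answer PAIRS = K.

PAIRS = 5

  cy0 -> i0,i1 (or/xor) 2-wide
  cy1 -> i2,i3 (st/beq) 2-wide
  cy2 -> i4 (beq) no-port BR/BR
  cy3 -> i5,i6 (beq/ld) 2-wide
  cy4 -> i7,i8 (add/sll) 2-wide
  cy5 -> i9,i10 (and/sub) 2-wide
  cy6 -> i11 (add) RAW r1
  cy7 -> i12 (st) no-port MEM/MEM
  cy8 -> i13 (ld) tail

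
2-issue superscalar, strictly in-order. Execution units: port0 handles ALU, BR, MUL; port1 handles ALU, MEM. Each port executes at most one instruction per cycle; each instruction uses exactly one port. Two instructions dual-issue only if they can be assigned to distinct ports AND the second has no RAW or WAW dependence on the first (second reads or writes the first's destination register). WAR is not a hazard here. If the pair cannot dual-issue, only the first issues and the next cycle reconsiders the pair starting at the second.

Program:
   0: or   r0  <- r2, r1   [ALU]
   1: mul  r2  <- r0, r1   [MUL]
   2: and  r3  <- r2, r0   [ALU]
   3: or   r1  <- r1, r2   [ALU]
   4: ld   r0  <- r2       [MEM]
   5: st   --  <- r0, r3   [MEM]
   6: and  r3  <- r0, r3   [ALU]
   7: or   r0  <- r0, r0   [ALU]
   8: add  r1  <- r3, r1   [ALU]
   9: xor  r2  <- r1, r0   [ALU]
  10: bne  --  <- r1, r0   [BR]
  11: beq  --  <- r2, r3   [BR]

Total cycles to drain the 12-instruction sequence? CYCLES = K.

CYCLES = 8

0. or.ALU @i0  | RAW r0
1. mul.MUL @i1  | RAW r2
2. and.ALU or.ALU @i2+i3  | dual
3. ld.MEM @i4  | no-port MEM/MEM
4. st.MEM and.ALU @i5+i6  | dual
5. or.ALU add.ALU @i7+i8  | dual
6. xor.ALU bne.BR @i9+i10  | dual
7. beq.BR @i11  | tail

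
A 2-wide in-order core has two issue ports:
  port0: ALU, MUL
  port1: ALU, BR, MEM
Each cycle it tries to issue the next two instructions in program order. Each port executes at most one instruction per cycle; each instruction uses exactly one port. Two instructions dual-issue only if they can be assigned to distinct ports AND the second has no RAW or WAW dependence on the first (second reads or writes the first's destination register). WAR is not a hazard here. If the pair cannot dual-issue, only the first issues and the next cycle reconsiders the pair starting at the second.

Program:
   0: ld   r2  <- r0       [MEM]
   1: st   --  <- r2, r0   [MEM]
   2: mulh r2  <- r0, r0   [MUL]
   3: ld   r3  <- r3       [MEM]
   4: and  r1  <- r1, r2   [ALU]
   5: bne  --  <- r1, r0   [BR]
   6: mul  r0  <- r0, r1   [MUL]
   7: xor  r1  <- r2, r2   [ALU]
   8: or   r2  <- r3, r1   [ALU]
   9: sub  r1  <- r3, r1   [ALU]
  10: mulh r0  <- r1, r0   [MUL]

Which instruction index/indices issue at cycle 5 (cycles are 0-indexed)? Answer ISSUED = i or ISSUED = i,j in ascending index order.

0. ld @i0  | no-port MEM/MEM
1. st;mulh @i1,i2  | dual
2. ld;and @i3,i4  | dual
3. bne;mul @i5,i6  | dual
4. xor @i7  | RAW r1
5. or;sub @i8,i9  | dual
6. mulh @i10  | tail

ISSUED = 8,9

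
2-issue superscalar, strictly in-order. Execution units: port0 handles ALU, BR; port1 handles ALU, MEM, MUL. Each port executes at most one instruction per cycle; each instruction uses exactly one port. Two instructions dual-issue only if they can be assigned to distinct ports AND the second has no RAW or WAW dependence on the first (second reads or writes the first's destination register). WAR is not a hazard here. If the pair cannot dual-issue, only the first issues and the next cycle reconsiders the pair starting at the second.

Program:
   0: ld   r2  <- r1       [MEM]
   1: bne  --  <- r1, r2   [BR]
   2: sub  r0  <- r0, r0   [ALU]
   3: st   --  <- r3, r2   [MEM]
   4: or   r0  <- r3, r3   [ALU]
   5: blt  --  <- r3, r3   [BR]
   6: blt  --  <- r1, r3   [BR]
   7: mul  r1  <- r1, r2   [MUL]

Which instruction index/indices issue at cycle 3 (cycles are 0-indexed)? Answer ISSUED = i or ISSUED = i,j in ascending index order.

ISSUED = 5

[0] i0  ld  -- RAW r2
[1] i1,i2  bne sub  -- dual
[2] i3,i4  st or  -- dual
[3] i5  blt  -- no-port BR/BR
[4] i6,i7  blt mul  -- dual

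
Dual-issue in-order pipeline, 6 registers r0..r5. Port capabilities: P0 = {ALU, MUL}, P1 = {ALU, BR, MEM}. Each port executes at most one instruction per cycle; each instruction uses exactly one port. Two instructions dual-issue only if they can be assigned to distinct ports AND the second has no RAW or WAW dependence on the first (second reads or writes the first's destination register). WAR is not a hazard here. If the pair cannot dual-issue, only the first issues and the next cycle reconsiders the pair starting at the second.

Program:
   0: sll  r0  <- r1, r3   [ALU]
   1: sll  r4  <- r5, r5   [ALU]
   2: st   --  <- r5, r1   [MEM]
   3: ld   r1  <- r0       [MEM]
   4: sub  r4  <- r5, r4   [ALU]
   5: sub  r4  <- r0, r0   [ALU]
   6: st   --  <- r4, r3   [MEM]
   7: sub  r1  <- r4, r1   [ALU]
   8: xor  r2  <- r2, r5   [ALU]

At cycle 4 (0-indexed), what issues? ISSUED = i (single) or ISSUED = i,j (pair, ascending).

ISSUED = 6,7

#0 head=0: sll;sll i0/i1 pair
#1 head=2: st i2 no-port MEM/MEM
#2 head=3: ld;sub i3/i4 pair
#3 head=5: sub i5 RAW r4
#4 head=6: st;sub i6/i7 pair
#5 head=8: xor i8 tail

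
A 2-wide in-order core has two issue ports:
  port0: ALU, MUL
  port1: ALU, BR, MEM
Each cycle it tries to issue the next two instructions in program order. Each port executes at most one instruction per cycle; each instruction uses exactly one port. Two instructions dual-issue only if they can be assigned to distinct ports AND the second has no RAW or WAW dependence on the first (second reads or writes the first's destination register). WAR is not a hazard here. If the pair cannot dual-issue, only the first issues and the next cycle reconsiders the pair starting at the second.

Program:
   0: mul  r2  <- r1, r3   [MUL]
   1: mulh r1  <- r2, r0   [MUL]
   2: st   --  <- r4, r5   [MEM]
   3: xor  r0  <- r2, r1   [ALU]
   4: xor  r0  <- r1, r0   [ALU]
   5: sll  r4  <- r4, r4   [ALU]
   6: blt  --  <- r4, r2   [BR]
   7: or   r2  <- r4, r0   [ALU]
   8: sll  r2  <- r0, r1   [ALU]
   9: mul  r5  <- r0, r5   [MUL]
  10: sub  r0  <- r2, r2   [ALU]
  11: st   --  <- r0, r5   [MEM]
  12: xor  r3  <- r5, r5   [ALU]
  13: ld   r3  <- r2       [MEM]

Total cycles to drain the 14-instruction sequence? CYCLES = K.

CYCLES = 9

t=0 i0:mul.MUL ; no-port MUL/MUL
t=1 i1&i2:mulh.MUL st.MEM ; 2-wide
t=2 i3:xor.ALU ; RAW+WAW r0
t=3 i4&i5:xor.ALU sll.ALU ; 2-wide
t=4 i6&i7:blt.BR or.ALU ; 2-wide
t=5 i8&i9:sll.ALU mul.MUL ; 2-wide
t=6 i10:sub.ALU ; RAW r0
t=7 i11&i12:st.MEM xor.ALU ; 2-wide
t=8 i13:ld.MEM ; tail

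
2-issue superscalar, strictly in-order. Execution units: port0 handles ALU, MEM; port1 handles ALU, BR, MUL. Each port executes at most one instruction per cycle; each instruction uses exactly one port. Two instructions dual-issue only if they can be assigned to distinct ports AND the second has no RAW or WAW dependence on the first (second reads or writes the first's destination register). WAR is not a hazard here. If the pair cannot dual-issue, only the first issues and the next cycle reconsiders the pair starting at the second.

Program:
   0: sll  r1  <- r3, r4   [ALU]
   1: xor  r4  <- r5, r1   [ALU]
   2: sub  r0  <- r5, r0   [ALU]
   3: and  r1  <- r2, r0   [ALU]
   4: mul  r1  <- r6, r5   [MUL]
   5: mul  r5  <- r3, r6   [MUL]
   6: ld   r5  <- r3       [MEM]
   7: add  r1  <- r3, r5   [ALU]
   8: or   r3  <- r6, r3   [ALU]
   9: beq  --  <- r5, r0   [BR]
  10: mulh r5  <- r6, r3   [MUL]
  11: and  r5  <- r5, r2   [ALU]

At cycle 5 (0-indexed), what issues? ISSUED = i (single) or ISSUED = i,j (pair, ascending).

0. sll @i0  | RAW r1
1. xor;sub @i1,i2  | dual
2. and @i3  | WAW r1
3. mul @i4  | no-port MUL/MUL
4. mul @i5  | WAW r5
5. ld @i6  | RAW r5
6. add;or @i7,i8  | dual
7. beq @i9  | no-port BR/MUL
8. mulh @i10  | RAW+WAW r5
9. and @i11  | tail

ISSUED = 6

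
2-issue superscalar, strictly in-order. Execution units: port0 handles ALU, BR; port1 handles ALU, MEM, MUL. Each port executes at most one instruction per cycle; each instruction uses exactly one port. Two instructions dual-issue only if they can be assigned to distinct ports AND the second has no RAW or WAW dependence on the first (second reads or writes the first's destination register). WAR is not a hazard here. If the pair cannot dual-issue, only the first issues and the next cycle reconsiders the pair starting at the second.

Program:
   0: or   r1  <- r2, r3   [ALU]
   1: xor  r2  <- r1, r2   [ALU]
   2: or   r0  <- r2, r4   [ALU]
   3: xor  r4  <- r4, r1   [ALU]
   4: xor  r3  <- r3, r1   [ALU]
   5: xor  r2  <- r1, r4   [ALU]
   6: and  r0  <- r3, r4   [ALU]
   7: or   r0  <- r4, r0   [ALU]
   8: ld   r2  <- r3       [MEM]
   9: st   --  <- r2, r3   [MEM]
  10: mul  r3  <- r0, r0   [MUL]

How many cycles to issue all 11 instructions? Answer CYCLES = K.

CYCLES = 8

0. or @i0  | RAW r1
1. xor @i1  | RAW r2
2. or+xor @i2,i3  | dual
3. xor+xor @i4,i5  | dual
4. and @i6  | RAW+WAW r0
5. or+ld @i7,i8  | dual
6. st @i9  | no-port MEM/MUL
7. mul @i10  | tail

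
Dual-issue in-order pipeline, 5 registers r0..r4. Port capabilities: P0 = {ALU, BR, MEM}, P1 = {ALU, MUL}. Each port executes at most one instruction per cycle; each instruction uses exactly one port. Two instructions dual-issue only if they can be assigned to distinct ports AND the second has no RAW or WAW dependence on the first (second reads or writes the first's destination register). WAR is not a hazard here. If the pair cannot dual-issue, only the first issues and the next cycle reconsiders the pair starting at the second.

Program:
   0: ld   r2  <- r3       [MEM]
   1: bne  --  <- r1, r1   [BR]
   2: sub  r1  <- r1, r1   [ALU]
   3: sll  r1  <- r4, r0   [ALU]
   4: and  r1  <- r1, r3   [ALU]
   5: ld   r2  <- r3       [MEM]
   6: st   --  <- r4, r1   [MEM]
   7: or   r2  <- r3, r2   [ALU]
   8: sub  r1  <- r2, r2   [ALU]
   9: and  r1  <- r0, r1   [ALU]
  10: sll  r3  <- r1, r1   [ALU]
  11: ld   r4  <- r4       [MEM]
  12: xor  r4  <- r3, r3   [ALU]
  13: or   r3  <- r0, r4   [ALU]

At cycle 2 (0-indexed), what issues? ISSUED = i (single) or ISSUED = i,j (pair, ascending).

ISSUED = 3

c0: i0 ld.MEM  no-port MEM/BR
c1: i1,i2 bne.BR;sub.ALU  pair
c2: i3 sll.ALU  RAW+WAW r1
c3: i4,i5 and.ALU;ld.MEM  pair
c4: i6,i7 st.MEM;or.ALU  pair
c5: i8 sub.ALU  RAW+WAW r1
c6: i9 and.ALU  RAW r1
c7: i10,i11 sll.ALU;ld.MEM  pair
c8: i12 xor.ALU  RAW r4
c9: i13 or.ALU  tail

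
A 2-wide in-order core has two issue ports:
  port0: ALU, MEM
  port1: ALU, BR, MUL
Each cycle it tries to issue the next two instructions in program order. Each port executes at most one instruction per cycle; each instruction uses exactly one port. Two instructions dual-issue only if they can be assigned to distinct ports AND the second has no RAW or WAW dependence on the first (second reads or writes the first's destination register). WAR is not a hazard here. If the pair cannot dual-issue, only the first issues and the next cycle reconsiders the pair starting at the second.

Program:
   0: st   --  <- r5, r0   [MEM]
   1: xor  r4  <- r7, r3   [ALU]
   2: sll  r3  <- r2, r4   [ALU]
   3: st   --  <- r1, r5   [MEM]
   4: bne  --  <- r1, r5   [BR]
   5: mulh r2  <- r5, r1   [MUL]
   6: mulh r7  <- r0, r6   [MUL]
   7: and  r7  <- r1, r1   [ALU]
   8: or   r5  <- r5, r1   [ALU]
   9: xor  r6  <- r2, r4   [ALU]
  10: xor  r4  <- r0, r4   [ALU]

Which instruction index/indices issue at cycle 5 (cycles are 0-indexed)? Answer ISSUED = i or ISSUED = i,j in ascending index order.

t=0 i0,i1:st;xor ; dual
t=1 i2,i3:sll;st ; dual
t=2 i4:bne ; no-port BR/MUL
t=3 i5:mulh ; no-port MUL/MUL
t=4 i6:mulh ; WAW r7
t=5 i7,i8:and;or ; dual
t=6 i9,i10:xor;xor ; dual

ISSUED = 7,8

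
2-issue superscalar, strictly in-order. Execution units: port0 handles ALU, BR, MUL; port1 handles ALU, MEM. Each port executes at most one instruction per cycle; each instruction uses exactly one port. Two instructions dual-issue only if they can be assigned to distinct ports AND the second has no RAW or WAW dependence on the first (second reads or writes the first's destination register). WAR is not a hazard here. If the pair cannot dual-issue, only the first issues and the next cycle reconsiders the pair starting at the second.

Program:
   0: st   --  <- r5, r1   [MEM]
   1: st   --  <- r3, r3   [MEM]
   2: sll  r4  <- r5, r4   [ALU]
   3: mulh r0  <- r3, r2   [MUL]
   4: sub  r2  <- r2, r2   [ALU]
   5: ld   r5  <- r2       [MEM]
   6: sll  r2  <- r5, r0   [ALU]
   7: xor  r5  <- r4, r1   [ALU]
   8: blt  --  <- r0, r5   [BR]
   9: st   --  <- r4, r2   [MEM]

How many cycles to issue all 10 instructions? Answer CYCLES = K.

[0] i0  st  -- no-port MEM/MEM
[1] i1+i2  st sll  -- dual
[2] i3+i4  mulh sub  -- dual
[3] i5  ld  -- RAW r5
[4] i6+i7  sll xor  -- dual
[5] i8+i9  blt st  -- dual

CYCLES = 6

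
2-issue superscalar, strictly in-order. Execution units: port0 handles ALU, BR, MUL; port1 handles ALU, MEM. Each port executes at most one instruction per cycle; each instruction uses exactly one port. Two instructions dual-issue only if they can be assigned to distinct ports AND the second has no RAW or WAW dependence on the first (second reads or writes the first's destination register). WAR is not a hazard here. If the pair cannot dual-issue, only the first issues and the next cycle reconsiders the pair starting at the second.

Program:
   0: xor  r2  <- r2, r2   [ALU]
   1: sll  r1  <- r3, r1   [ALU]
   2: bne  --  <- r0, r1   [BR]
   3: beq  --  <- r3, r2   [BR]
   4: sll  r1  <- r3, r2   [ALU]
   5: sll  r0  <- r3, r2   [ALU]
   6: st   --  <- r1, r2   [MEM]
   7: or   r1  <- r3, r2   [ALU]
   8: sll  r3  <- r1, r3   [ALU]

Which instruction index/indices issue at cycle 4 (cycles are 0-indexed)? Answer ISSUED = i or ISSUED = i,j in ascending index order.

ISSUED = 7

  cy0 -> i0&i1 (xor.ALU;sll.ALU) dual
  cy1 -> i2 (bne.BR) no-port BR/BR
  cy2 -> i3&i4 (beq.BR;sll.ALU) dual
  cy3 -> i5&i6 (sll.ALU;st.MEM) dual
  cy4 -> i7 (or.ALU) RAW r1
  cy5 -> i8 (sll.ALU) tail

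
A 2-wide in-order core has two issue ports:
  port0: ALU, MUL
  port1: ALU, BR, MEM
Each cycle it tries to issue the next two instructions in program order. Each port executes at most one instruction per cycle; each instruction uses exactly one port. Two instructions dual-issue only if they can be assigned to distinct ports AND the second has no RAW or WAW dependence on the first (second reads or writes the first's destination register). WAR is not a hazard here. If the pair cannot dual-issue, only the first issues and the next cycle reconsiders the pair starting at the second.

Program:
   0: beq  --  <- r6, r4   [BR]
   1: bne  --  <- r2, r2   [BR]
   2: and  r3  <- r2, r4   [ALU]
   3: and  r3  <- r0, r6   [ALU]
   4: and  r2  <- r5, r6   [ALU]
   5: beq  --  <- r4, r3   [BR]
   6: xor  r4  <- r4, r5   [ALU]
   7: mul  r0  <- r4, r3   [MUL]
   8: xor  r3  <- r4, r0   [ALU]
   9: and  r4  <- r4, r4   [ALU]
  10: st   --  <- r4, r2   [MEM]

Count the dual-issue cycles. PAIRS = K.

0. beq @i0  | no-port BR/BR
1. bne and @i1&i2  | 2-wide
2. and and @i3&i4  | 2-wide
3. beq xor @i5&i6  | 2-wide
4. mul @i7  | RAW r0
5. xor and @i8&i9  | 2-wide
6. st @i10  | tail

PAIRS = 4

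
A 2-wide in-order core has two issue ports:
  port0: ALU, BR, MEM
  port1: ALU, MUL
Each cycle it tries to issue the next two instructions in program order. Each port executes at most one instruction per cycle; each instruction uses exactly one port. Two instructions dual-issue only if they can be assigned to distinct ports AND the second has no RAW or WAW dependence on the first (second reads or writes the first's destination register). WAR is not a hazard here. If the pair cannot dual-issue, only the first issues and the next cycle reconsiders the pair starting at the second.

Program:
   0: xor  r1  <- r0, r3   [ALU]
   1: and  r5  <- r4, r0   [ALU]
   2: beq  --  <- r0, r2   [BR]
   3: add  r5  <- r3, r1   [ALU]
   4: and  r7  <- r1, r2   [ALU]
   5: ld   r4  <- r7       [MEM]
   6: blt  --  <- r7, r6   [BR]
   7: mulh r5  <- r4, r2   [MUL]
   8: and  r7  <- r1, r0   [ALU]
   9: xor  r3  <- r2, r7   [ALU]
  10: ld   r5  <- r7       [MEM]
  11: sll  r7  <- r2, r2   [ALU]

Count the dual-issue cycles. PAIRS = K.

  cy0 -> i0,i1 (xor+and) 2-wide
  cy1 -> i2,i3 (beq+add) 2-wide
  cy2 -> i4 (and) RAW r7
  cy3 -> i5 (ld) no-port MEM/BR
  cy4 -> i6,i7 (blt+mulh) 2-wide
  cy5 -> i8 (and) RAW r7
  cy6 -> i9,i10 (xor+ld) 2-wide
  cy7 -> i11 (sll) tail

PAIRS = 4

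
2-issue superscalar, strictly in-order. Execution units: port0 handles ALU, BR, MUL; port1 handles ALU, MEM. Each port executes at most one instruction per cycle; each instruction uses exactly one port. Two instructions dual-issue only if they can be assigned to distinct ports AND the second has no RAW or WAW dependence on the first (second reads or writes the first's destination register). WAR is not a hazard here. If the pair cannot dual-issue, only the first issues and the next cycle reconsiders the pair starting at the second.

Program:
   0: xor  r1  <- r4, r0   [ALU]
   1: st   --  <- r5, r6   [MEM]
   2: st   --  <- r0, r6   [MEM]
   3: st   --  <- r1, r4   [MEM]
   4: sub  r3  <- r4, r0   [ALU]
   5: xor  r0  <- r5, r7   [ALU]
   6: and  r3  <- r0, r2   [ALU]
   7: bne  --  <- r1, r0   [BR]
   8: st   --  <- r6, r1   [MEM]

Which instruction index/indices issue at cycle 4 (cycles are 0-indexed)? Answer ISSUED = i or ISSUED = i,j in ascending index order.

0. xor.ALU st.MEM @i0/i1  | pair
1. st.MEM @i2  | no-port MEM/MEM
2. st.MEM sub.ALU @i3/i4  | pair
3. xor.ALU @i5  | RAW r0
4. and.ALU bne.BR @i6/i7  | pair
5. st.MEM @i8  | tail

ISSUED = 6,7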